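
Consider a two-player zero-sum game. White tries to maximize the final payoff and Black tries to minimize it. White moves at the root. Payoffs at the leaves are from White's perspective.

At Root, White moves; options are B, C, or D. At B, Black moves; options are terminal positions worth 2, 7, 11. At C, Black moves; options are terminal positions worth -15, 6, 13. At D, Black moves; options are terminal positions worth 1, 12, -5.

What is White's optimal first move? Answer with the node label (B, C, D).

B (Black): min(2, 7, 11) = 2
C (Black): min(-15, 6, 13) = -15
D (Black): min(1, 12, -5) = -5
Root (White): max(2, -15, -5) = 2
White picks the child with the highest value: B (value 2).

B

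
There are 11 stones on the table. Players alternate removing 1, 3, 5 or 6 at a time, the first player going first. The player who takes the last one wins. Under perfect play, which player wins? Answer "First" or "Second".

Second

W/L table (W = player to move can force a win):
i:   0  1  2  3  4  5  6  7  8  9 10 11
     L  W  L  W  L  W  W  W  W  W  W  L
Position 11 is L, so the second player wins.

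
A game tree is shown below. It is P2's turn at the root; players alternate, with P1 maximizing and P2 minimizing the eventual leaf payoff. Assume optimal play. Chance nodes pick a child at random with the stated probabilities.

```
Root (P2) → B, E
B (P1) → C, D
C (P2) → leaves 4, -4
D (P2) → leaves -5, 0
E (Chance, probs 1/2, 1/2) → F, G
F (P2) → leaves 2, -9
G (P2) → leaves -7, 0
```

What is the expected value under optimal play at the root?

-8

C (P2): min(4, -4) = -4
D (P2): min(-5, 0) = -5
B (P1): max(-4, -5) = -4
F (P2): min(2, -9) = -9
G (P2): min(-7, 0) = -7
E (Chance): 1/2·-9 + 1/2·-7 = -8
Root (P2): min(-4, -8) = -8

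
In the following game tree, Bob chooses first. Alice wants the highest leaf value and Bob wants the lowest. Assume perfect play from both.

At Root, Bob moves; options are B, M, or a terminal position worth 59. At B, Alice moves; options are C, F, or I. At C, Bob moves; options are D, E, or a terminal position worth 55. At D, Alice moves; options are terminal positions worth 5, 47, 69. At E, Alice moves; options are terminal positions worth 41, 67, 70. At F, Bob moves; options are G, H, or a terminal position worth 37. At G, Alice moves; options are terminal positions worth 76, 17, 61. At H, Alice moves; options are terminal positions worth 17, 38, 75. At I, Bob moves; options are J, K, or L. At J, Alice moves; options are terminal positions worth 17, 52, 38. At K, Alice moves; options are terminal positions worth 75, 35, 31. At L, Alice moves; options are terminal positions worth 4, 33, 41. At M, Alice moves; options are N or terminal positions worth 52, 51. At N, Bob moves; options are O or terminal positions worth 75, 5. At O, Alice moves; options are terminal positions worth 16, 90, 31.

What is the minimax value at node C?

D: max(5, 47, 69) = 69
E: max(41, 67, 70) = 70
C: min(69, 70, 55) = 55

55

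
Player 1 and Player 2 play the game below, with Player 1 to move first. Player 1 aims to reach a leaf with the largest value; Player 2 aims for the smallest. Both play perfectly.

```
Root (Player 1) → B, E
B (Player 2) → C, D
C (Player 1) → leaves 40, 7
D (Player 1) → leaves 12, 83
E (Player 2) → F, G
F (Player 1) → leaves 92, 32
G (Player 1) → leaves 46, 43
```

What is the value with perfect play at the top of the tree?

C (Player 1): max(40, 7) = 40
D (Player 1): max(12, 83) = 83
B (Player 2): min(40, 83) = 40
F (Player 1): max(92, 32) = 92
G (Player 1): max(46, 43) = 46
E (Player 2): min(92, 46) = 46
Root (Player 1): max(40, 46) = 46

46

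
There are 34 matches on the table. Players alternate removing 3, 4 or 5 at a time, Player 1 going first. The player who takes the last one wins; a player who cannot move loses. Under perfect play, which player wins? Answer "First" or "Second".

Second

i:   0  1  2  3  4  5  6  7  8  9 10 11 12 13 14 15 16 17 18 19 20 21 22 23 24 25 26 27 28 29 30 31 32 33 34
     L  L  L  W  W  W  W  W  L  L  L  W  W  W  W  W  L  L  L  W  W  W  W  W  L  L  L  W  W  W  W  W  L  L  L
Position 34 is L, so the second player wins.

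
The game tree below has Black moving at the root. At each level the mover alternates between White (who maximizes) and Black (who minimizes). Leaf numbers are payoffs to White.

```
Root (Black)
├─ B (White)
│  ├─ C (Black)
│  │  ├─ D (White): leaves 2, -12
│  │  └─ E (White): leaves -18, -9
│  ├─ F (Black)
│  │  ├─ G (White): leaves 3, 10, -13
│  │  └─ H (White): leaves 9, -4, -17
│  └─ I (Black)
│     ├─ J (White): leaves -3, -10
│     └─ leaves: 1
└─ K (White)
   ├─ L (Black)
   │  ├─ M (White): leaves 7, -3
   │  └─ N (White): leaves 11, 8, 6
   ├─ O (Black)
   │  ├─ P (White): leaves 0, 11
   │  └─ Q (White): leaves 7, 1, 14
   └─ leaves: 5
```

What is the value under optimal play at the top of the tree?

9

D (White): max(2, -12) = 2
E (White): max(-18, -9) = -9
C (Black): min(2, -9) = -9
G (White): max(3, 10, -13) = 10
H (White): max(9, -4, -17) = 9
F (Black): min(10, 9) = 9
J (White): max(-3, -10) = -3
I (Black): min(-3, 1) = -3
B (White): max(-9, 9, -3) = 9
M (White): max(7, -3) = 7
N (White): max(11, 8, 6) = 11
L (Black): min(7, 11) = 7
P (White): max(0, 11) = 11
Q (White): max(7, 1, 14) = 14
O (Black): min(11, 14) = 11
K (White): max(7, 11, 5) = 11
Root (Black): min(9, 11) = 9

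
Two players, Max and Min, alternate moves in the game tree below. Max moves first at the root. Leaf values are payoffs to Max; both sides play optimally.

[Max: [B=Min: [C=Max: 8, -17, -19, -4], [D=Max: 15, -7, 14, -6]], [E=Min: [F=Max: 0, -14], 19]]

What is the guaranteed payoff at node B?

C: max(8, -17, -19, -4) = 8
D: max(15, -7, 14, -6) = 15
B: min(8, 15) = 8

8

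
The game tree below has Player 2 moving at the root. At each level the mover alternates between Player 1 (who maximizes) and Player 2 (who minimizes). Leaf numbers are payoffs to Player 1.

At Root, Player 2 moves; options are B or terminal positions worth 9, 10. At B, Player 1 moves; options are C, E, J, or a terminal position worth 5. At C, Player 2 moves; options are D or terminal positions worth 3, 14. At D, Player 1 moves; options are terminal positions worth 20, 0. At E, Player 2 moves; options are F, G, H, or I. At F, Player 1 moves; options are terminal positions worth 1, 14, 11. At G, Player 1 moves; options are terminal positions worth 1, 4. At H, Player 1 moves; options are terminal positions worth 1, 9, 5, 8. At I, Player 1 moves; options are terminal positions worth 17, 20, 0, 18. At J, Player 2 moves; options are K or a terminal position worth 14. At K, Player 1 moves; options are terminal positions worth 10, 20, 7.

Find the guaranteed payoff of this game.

9

D (Player 1): max(20, 0) = 20
C (Player 2): min(20, 3, 14) = 3
F (Player 1): max(1, 14, 11) = 14
G (Player 1): max(1, 4) = 4
H (Player 1): max(1, 9, 5, 8) = 9
I (Player 1): max(17, 20, 0, 18) = 20
E (Player 2): min(14, 4, 9, 20) = 4
K (Player 1): max(10, 20, 7) = 20
J (Player 2): min(20, 14) = 14
B (Player 1): max(3, 4, 14, 5) = 14
Root (Player 2): min(14, 9, 10) = 9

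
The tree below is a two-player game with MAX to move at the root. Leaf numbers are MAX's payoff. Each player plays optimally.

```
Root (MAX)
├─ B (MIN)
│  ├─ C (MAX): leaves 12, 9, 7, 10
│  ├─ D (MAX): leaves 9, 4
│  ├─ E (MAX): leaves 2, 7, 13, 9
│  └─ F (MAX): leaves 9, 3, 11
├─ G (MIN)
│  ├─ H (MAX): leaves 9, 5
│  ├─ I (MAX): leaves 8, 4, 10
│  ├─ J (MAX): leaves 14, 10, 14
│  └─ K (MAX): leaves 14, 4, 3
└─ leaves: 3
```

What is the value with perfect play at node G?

9

H: max(9, 5) = 9
I: max(8, 4, 10) = 10
J: max(14, 10, 14) = 14
K: max(14, 4, 3) = 14
G: min(9, 10, 14, 14) = 9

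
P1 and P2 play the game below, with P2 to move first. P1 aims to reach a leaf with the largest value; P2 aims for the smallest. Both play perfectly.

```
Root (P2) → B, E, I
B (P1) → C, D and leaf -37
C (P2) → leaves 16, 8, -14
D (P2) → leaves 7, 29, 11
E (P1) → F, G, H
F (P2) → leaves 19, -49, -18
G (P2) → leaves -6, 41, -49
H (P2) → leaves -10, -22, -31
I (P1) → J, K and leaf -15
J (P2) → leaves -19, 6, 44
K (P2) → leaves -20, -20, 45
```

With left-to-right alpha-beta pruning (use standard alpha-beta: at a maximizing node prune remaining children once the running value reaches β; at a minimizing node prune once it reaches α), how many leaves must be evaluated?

C [α=-∞,β=+∞]: v=-14
D [α=-14,β=+∞]: v=7
B [α=-∞,β=+∞]: v=7
F [α=-∞,β=7]: v=-49
G [α=-49,β=7]: v=-49
H [α=-49,β=7]: v=-31
E [α=-∞,β=7]: v=-31
J [α=-∞,β=-31]: v=-19
I [α=-∞,β=-31]: v=-19 after child 1 ≥ β → β-cutoff, skip 2
Root [α=-∞,β=+∞]: v=-31
Leaves evaluated: 19 of 23.

19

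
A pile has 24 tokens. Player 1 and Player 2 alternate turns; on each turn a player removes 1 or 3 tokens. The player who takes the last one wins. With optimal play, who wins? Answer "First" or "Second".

Second

i:   0  1  2  3  4  5  6  7  8  9 10 11 12 13 14 15 16 17 18 19 20 21 22 23 24
     L  W  L  W  L  W  L  W  L  W  L  W  L  W  L  W  L  W  L  W  L  W  L  W  L
Position 24 is L, so the second player wins.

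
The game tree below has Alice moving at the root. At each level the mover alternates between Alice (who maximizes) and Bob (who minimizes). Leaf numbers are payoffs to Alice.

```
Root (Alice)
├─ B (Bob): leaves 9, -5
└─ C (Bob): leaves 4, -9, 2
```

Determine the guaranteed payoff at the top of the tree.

B (Bob): min(9, -5) = -5
C (Bob): min(4, -9, 2) = -9
Root (Alice): max(-5, -9) = -5

-5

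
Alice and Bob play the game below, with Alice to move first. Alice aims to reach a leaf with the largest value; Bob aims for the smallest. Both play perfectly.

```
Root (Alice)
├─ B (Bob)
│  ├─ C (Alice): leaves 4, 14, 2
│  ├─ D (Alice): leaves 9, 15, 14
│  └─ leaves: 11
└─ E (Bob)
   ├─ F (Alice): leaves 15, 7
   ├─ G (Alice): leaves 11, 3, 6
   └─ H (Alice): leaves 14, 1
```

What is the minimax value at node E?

11

F: max(15, 7) = 15
G: max(11, 3, 6) = 11
H: max(14, 1) = 14
E: min(15, 11, 14) = 11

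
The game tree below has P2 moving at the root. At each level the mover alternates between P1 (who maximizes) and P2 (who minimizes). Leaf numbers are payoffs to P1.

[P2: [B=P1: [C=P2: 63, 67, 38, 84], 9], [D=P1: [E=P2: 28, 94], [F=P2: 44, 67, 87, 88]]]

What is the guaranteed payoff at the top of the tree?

C (P2): min(63, 67, 38, 84) = 38
B (P1): max(38, 9) = 38
E (P2): min(28, 94) = 28
F (P2): min(44, 67, 87, 88) = 44
D (P1): max(28, 44) = 44
Root (P2): min(38, 44) = 38

38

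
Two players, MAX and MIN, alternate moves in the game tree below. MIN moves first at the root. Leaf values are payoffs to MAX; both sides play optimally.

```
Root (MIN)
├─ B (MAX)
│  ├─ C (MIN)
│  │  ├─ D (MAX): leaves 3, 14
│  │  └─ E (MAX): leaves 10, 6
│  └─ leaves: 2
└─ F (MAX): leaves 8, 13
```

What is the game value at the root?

D (MAX): max(3, 14) = 14
E (MAX): max(10, 6) = 10
C (MIN): min(14, 10) = 10
B (MAX): max(10, 2) = 10
F (MAX): max(8, 13) = 13
Root (MIN): min(10, 13) = 10

10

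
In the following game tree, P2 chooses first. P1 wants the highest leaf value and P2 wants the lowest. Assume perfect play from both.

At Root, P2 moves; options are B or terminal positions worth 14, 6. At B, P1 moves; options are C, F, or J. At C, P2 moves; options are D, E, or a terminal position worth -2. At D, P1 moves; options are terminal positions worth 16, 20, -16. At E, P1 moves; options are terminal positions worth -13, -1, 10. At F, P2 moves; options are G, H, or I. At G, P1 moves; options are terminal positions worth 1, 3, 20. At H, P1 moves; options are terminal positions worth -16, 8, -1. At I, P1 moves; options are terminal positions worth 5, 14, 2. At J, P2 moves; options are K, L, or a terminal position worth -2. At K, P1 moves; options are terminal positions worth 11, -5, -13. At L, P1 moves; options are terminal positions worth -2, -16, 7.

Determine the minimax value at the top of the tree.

D (P1): max(16, 20, -16) = 20
E (P1): max(-13, -1, 10) = 10
C (P2): min(20, 10, -2) = -2
G (P1): max(1, 3, 20) = 20
H (P1): max(-16, 8, -1) = 8
I (P1): max(5, 14, 2) = 14
F (P2): min(20, 8, 14) = 8
K (P1): max(11, -5, -13) = 11
L (P1): max(-2, -16, 7) = 7
J (P2): min(11, 7, -2) = -2
B (P1): max(-2, 8, -2) = 8
Root (P2): min(8, 14, 6) = 6

6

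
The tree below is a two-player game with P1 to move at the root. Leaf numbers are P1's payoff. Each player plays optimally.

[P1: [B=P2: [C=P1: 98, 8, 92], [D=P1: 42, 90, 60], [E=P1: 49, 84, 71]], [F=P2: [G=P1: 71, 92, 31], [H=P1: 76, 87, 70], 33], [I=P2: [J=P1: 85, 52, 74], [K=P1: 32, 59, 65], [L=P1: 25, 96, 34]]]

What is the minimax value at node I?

J: max(85, 52, 74) = 85
K: max(32, 59, 65) = 65
L: max(25, 96, 34) = 96
I: min(85, 65, 96) = 65

65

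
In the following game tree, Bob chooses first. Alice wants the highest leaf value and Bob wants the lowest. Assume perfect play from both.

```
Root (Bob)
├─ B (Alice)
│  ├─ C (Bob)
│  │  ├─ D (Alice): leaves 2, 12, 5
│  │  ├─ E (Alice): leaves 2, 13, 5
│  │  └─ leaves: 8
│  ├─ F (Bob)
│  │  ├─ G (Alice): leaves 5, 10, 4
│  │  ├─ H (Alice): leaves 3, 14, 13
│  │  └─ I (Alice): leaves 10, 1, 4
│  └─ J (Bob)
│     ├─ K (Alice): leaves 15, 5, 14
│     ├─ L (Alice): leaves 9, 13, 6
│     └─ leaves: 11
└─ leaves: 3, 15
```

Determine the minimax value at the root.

D (Alice): max(2, 12, 5) = 12
E (Alice): max(2, 13, 5) = 13
C (Bob): min(12, 13, 8) = 8
G (Alice): max(5, 10, 4) = 10
H (Alice): max(3, 14, 13) = 14
I (Alice): max(10, 1, 4) = 10
F (Bob): min(10, 14, 10) = 10
K (Alice): max(15, 5, 14) = 15
L (Alice): max(9, 13, 6) = 13
J (Bob): min(15, 13, 11) = 11
B (Alice): max(8, 10, 11) = 11
Root (Bob): min(11, 3, 15) = 3

3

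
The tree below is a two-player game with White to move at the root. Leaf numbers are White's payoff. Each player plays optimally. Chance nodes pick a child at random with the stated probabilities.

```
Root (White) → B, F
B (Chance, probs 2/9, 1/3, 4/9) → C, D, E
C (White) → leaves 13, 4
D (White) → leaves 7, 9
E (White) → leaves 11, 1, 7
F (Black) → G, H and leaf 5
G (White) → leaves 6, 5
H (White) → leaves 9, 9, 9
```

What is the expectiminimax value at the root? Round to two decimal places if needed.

C (White): max(13, 4) = 13
D (White): max(7, 9) = 9
E (White): max(11, 1, 7) = 11
B (Chance): 2/9·13 + 1/3·9 + 4/9·11 = 10.78
G (White): max(6, 5) = 6
H (White): max(9, 9, 9) = 9
F (Black): min(6, 9, 5) = 5
Root (White): max(10.78, 5) = 10.78

10.78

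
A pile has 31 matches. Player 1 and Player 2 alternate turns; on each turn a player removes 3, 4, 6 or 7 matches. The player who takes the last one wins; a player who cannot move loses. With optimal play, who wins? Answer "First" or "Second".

i:   0  1  2  3  4  5  6  7  8  9 10 11 12 13 14 15 16 17 18 19 20 21 22 23 24 25 26 27 28 29 30 31
     L  L  L  W  W  W  W  W  W  W  L  L  L  W  W  W  W  W  W  W  L  L  L  W  W  W  W  W  W  W  L  L
Position 31 is L, so the second player wins.

Second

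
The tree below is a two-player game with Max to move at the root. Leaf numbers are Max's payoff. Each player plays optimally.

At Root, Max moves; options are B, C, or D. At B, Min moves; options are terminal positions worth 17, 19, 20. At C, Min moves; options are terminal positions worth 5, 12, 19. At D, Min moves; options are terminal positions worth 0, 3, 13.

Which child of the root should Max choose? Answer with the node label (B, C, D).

B (Min): min(17, 19, 20) = 17
C (Min): min(5, 12, 19) = 5
D (Min): min(0, 3, 13) = 0
Root (Max): max(17, 5, 0) = 17
Max picks the child with the highest value: B (value 17).

B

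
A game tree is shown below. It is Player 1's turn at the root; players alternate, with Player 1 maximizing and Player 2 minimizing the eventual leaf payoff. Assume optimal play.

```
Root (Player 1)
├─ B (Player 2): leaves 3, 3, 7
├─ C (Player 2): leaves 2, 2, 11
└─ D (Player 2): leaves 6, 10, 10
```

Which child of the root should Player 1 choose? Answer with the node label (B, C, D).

D

B (Player 2): min(3, 3, 7) = 3
C (Player 2): min(2, 2, 11) = 2
D (Player 2): min(6, 10, 10) = 6
Root (Player 1): max(3, 2, 6) = 6
Player 1 picks the child with the highest value: D (value 6).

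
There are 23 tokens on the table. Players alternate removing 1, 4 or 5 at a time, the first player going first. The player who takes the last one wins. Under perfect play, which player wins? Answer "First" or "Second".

Mark each pile size as W (mover wins) or L (mover loses):
i:   0  1  2  3  4  5  6  7  8  9 10 11 12 13 14 15 16 17 18 19 20 21 22 23
     L  W  L  W  W  W  W  W  L  W  L  W  W  W  W  W  L  W  L  W  W  W  W  W
Position 23 is W, so the first player wins.

First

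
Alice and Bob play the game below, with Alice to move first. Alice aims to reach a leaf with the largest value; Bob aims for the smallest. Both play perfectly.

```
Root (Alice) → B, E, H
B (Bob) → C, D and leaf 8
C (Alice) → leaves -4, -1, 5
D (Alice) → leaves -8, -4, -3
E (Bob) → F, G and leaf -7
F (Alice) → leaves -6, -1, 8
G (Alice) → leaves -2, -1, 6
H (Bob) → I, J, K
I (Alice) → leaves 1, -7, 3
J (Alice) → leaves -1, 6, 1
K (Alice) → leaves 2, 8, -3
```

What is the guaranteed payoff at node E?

F: max(-6, -1, 8) = 8
G: max(-2, -1, 6) = 6
E: min(8, 6, -7) = -7

-7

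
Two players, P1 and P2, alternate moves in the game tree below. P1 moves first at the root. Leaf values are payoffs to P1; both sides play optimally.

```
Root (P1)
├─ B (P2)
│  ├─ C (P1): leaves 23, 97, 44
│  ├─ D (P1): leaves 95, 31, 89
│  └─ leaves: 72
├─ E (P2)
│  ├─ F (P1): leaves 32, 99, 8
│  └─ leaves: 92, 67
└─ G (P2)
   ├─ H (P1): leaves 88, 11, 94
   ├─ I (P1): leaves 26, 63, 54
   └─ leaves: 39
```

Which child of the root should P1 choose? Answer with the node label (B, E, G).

B

C (P1): max(23, 97, 44) = 97
D (P1): max(95, 31, 89) = 95
B (P2): min(97, 95, 72) = 72
F (P1): max(32, 99, 8) = 99
E (P2): min(99, 92, 67) = 67
H (P1): max(88, 11, 94) = 94
I (P1): max(26, 63, 54) = 63
G (P2): min(94, 63, 39) = 39
Root (P1): max(72, 67, 39) = 72
P1 picks the child with the highest value: B (value 72).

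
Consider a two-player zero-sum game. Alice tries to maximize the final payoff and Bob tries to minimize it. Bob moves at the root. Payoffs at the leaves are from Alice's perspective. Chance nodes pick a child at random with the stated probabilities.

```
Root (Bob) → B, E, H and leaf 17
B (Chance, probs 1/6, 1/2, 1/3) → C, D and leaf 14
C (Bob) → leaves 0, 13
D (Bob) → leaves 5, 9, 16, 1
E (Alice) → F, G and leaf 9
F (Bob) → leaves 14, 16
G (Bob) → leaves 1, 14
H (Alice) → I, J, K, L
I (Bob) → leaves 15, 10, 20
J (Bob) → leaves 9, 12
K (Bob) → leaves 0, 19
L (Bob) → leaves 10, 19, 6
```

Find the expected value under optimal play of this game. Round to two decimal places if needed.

C (Bob): min(0, 13) = 0
D (Bob): min(5, 9, 16, 1) = 1
B (Chance): 1/6·0 + 1/2·1 + 1/3·14 = 5.17
F (Bob): min(14, 16) = 14
G (Bob): min(1, 14) = 1
E (Alice): max(14, 1, 9) = 14
I (Bob): min(15, 10, 20) = 10
J (Bob): min(9, 12) = 9
K (Bob): min(0, 19) = 0
L (Bob): min(10, 19, 6) = 6
H (Alice): max(10, 9, 0, 6) = 10
Root (Bob): min(5.17, 14, 10, 17) = 5.17

5.17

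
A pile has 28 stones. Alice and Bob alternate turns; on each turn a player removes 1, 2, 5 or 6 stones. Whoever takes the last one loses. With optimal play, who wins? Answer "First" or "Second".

First

i:   0  1  2  3  4  5  6  7  8  9 10 11 12 13 14 15 16 17 18 19 20 21 22 23 24 25 26 27 28
     W  L  W  W  L  W  W  W  L  W  W  L  W  W  W  L  W  W  L  W  W  W  L  W  W  L  W  W  W
Position 28 is W, so the first player wins.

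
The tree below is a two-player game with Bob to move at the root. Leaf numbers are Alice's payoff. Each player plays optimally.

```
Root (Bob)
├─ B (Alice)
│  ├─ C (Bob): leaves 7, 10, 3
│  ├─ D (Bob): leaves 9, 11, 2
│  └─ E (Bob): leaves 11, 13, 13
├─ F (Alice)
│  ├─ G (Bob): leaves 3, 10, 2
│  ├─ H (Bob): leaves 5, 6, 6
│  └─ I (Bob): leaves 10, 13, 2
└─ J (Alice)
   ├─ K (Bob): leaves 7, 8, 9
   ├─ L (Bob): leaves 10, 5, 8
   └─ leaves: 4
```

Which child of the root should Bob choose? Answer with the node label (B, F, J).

F

C (Bob): min(7, 10, 3) = 3
D (Bob): min(9, 11, 2) = 2
E (Bob): min(11, 13, 13) = 11
B (Alice): max(3, 2, 11) = 11
G (Bob): min(3, 10, 2) = 2
H (Bob): min(5, 6, 6) = 5
I (Bob): min(10, 13, 2) = 2
F (Alice): max(2, 5, 2) = 5
K (Bob): min(7, 8, 9) = 7
L (Bob): min(10, 5, 8) = 5
J (Alice): max(7, 5, 4) = 7
Root (Bob): min(11, 5, 7) = 5
Bob picks the child with the lowest value: F (value 5).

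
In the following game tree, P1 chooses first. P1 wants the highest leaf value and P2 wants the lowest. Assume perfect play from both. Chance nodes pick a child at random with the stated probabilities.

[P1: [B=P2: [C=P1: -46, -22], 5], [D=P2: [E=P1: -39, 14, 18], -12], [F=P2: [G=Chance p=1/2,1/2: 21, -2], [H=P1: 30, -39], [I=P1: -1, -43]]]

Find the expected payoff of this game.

C (P1): max(-46, -22) = -22
B (P2): min(-22, 5) = -22
E (P1): max(-39, 14, 18) = 18
D (P2): min(18, -12) = -12
G (Chance): 1/2·21 + 1/2·-2 = 9.5
H (P1): max(30, -39) = 30
I (P1): max(-1, -43) = -1
F (P2): min(9.5, 30, -1) = -1
Root (P1): max(-22, -12, -1) = -1

-1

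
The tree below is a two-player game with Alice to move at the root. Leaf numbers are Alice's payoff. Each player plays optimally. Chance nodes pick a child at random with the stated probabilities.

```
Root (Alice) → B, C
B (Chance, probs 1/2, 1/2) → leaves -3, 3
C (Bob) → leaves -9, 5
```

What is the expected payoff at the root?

B (Chance): 1/2·-3 + 1/2·3 = 0
C (Bob): min(-9, 5) = -9
Root (Alice): max(0, -9) = 0

0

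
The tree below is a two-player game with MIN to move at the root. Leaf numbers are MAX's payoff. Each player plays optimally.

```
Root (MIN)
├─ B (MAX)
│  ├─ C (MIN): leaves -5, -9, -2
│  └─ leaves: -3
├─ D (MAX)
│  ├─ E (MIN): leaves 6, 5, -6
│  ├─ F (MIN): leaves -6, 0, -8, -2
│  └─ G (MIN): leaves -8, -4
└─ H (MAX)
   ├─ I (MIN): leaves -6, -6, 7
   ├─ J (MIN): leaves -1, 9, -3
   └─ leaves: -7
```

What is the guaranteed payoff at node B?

C: min(-5, -9, -2) = -9
B: max(-9, -3) = -3

-3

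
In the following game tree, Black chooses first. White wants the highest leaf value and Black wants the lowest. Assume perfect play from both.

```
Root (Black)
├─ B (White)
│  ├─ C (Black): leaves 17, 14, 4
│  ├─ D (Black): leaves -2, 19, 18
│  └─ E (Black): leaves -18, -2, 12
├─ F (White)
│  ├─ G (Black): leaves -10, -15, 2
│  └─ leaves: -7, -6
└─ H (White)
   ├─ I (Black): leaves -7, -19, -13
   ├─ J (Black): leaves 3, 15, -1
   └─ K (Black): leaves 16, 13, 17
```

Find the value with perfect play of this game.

-6

C (Black): min(17, 14, 4) = 4
D (Black): min(-2, 19, 18) = -2
E (Black): min(-18, -2, 12) = -18
B (White): max(4, -2, -18) = 4
G (Black): min(-10, -15, 2) = -15
F (White): max(-15, -7, -6) = -6
I (Black): min(-7, -19, -13) = -19
J (Black): min(3, 15, -1) = -1
K (Black): min(16, 13, 17) = 13
H (White): max(-19, -1, 13) = 13
Root (Black): min(4, -6, 13) = -6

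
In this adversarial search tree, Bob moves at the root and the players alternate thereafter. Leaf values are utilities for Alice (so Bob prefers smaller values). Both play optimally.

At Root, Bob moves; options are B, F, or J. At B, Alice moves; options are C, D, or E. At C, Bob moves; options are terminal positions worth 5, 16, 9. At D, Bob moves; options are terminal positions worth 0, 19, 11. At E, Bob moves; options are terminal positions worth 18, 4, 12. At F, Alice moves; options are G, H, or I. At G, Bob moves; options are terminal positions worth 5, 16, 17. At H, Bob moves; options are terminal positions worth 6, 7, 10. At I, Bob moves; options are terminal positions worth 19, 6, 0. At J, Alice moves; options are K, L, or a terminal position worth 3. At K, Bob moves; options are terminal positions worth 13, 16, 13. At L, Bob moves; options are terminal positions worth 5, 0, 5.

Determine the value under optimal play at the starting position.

C (Bob): min(5, 16, 9) = 5
D (Bob): min(0, 19, 11) = 0
E (Bob): min(18, 4, 12) = 4
B (Alice): max(5, 0, 4) = 5
G (Bob): min(5, 16, 17) = 5
H (Bob): min(6, 7, 10) = 6
I (Bob): min(19, 6, 0) = 0
F (Alice): max(5, 6, 0) = 6
K (Bob): min(13, 16, 13) = 13
L (Bob): min(5, 0, 5) = 0
J (Alice): max(13, 0, 3) = 13
Root (Bob): min(5, 6, 13) = 5

5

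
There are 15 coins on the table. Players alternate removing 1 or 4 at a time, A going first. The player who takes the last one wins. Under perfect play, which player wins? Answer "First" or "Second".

i:   0  1  2  3  4  5  6  7  8  9 10 11 12 13 14 15
     L  W  L  W  W  L  W  L  W  W  L  W  L  W  W  L
Position 15 is L, so the second player wins.

Second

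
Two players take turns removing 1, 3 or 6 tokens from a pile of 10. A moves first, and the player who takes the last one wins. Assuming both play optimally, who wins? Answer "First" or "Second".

W/L table (W = player to move can force a win):
i:   0  1  2  3  4  5  6  7  8  9 10
     L  W  L  W  L  W  W  W  W  L  W
Position 10 is W, so the first player wins.

First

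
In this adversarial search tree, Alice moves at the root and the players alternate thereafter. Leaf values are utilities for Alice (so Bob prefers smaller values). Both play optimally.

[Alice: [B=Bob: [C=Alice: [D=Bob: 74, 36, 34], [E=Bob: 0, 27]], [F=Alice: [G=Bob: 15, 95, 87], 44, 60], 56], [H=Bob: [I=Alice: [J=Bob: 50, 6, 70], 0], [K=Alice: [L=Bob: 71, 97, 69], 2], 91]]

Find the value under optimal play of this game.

D (Bob): min(74, 36, 34) = 34
E (Bob): min(0, 27) = 0
C (Alice): max(34, 0) = 34
G (Bob): min(15, 95, 87) = 15
F (Alice): max(15, 44, 60) = 60
B (Bob): min(34, 60, 56) = 34
J (Bob): min(50, 6, 70) = 6
I (Alice): max(6, 0) = 6
L (Bob): min(71, 97, 69) = 69
K (Alice): max(69, 2) = 69
H (Bob): min(6, 69, 91) = 6
Root (Alice): max(34, 6) = 34

34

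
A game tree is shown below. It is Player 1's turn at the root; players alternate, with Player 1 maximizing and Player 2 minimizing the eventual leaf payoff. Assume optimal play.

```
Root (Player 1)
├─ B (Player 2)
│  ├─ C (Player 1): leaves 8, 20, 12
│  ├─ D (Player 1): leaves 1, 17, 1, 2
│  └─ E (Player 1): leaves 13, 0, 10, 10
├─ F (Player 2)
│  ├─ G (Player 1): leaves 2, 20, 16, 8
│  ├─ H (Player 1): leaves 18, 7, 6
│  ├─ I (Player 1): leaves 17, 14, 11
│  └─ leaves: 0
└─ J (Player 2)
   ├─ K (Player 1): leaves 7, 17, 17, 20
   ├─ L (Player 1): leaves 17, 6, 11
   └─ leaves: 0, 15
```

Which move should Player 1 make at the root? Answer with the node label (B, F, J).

B

C (Player 1): max(8, 20, 12) = 20
D (Player 1): max(1, 17, 1, 2) = 17
E (Player 1): max(13, 0, 10, 10) = 13
B (Player 2): min(20, 17, 13) = 13
G (Player 1): max(2, 20, 16, 8) = 20
H (Player 1): max(18, 7, 6) = 18
I (Player 1): max(17, 14, 11) = 17
F (Player 2): min(20, 18, 17, 0) = 0
K (Player 1): max(7, 17, 17, 20) = 20
L (Player 1): max(17, 6, 11) = 17
J (Player 2): min(20, 17, 0, 15) = 0
Root (Player 1): max(13, 0, 0) = 13
Player 1 picks the child with the highest value: B (value 13).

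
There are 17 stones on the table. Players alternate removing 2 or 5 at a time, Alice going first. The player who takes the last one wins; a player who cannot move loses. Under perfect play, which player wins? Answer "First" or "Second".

First

W/L table (W = player to move can force a win):
i:   0  1  2  3  4  5  6  7  8  9 10 11 12 13 14 15 16 17
     L  L  W  W  L  W  W  L  L  W  W  L  W  W  L  L  W  W
Position 17 is W, so the first player wins.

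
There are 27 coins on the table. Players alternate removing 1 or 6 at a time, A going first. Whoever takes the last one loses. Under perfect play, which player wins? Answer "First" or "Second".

Mark each pile size as W (mover wins) or L (mover loses):
i:   0  1  2  3  4  5  6  7  8  9 10 11 12 13 14 15 16 17 18 19 20 21 22 23 24 25 26 27
     W  L  W  L  W  L  W  W  L  W  L  W  L  W  W  L  W  L  W  L  W  W  L  W  L  W  L  W
Position 27 is W, so the first player wins.

First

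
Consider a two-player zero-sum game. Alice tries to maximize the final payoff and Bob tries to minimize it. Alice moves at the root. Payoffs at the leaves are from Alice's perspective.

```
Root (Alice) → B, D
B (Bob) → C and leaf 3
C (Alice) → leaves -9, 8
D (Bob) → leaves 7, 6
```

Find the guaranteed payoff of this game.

6

C (Alice): max(-9, 8) = 8
B (Bob): min(8, 3) = 3
D (Bob): min(7, 6) = 6
Root (Alice): max(3, 6) = 6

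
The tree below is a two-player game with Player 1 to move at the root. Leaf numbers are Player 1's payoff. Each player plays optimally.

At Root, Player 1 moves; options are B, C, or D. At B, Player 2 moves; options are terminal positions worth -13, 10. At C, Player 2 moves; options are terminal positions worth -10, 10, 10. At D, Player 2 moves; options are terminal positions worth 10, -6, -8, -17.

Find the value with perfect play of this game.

B (Player 2): min(-13, 10) = -13
C (Player 2): min(-10, 10, 10) = -10
D (Player 2): min(10, -6, -8, -17) = -17
Root (Player 1): max(-13, -10, -17) = -10

-10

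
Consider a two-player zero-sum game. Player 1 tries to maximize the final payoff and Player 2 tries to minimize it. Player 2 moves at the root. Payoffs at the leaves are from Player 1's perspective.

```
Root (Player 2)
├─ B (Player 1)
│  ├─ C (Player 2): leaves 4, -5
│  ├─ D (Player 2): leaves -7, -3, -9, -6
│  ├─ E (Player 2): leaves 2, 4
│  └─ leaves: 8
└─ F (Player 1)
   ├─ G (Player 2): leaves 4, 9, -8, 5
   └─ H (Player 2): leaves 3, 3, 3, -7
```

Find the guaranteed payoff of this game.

-7

C (Player 2): min(4, -5) = -5
D (Player 2): min(-7, -3, -9, -6) = -9
E (Player 2): min(2, 4) = 2
B (Player 1): max(-5, -9, 2, 8) = 8
G (Player 2): min(4, 9, -8, 5) = -8
H (Player 2): min(3, 3, 3, -7) = -7
F (Player 1): max(-8, -7) = -7
Root (Player 2): min(8, -7) = -7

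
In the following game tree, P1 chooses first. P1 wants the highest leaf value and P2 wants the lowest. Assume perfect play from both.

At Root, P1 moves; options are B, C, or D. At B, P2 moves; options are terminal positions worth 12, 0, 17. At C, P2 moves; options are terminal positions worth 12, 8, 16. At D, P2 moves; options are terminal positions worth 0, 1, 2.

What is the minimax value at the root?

B (P2): min(12, 0, 17) = 0
C (P2): min(12, 8, 16) = 8
D (P2): min(0, 1, 2) = 0
Root (P1): max(0, 8, 0) = 8

8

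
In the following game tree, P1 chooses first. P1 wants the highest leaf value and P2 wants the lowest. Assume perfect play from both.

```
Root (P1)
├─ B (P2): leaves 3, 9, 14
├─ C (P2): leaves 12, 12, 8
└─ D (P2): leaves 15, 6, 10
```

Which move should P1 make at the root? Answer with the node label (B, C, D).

C

B (P2): min(3, 9, 14) = 3
C (P2): min(12, 12, 8) = 8
D (P2): min(15, 6, 10) = 6
Root (P1): max(3, 8, 6) = 8
P1 picks the child with the highest value: C (value 8).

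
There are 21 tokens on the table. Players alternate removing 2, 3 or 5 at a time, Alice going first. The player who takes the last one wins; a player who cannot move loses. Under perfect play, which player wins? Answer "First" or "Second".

Positions where the player to move wins (W) vs loses (L):
i:   0  1  2  3  4  5  6  7  8  9 10 11 12 13 14 15 16 17 18 19 20 21
     L  L  W  W  W  W  W  L  L  W  W  W  W  W  L  L  W  W  W  W  W  L
Position 21 is L, so the second player wins.

Second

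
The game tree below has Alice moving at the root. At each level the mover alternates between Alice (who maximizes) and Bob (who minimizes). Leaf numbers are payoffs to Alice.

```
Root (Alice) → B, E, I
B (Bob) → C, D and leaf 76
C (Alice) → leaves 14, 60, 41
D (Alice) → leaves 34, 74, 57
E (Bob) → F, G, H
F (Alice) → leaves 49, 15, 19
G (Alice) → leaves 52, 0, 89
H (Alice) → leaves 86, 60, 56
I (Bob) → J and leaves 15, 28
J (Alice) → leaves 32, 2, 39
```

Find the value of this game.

C (Alice): max(14, 60, 41) = 60
D (Alice): max(34, 74, 57) = 74
B (Bob): min(60, 74, 76) = 60
F (Alice): max(49, 15, 19) = 49
G (Alice): max(52, 0, 89) = 89
H (Alice): max(86, 60, 56) = 86
E (Bob): min(49, 89, 86) = 49
J (Alice): max(32, 2, 39) = 39
I (Bob): min(39, 15, 28) = 15
Root (Alice): max(60, 49, 15) = 60

60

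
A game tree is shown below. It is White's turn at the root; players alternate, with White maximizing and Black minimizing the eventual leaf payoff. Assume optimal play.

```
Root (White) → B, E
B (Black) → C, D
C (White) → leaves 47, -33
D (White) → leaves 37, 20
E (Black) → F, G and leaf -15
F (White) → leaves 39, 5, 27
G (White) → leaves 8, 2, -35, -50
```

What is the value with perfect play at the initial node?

C (White): max(47, -33) = 47
D (White): max(37, 20) = 37
B (Black): min(47, 37) = 37
F (White): max(39, 5, 27) = 39
G (White): max(8, 2, -35, -50) = 8
E (Black): min(39, 8, -15) = -15
Root (White): max(37, -15) = 37

37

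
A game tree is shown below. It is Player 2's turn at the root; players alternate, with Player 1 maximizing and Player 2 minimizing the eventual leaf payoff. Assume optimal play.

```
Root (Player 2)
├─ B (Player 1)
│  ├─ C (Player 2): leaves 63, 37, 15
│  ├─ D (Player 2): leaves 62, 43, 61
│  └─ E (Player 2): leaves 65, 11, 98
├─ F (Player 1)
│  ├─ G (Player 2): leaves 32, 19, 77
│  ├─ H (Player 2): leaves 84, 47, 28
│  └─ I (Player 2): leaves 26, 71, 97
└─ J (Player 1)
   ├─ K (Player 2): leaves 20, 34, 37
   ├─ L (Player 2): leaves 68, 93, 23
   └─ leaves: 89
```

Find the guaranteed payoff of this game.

28

C (Player 2): min(63, 37, 15) = 15
D (Player 2): min(62, 43, 61) = 43
E (Player 2): min(65, 11, 98) = 11
B (Player 1): max(15, 43, 11) = 43
G (Player 2): min(32, 19, 77) = 19
H (Player 2): min(84, 47, 28) = 28
I (Player 2): min(26, 71, 97) = 26
F (Player 1): max(19, 28, 26) = 28
K (Player 2): min(20, 34, 37) = 20
L (Player 2): min(68, 93, 23) = 23
J (Player 1): max(20, 23, 89) = 89
Root (Player 2): min(43, 28, 89) = 28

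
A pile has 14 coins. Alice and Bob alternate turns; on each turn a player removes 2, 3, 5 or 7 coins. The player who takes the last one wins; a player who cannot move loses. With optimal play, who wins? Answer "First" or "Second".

Compute winning (W) and losing (L) positions by backward induction:
i:   0  1  2  3  4  5  6  7  8  9 10 11 12 13 14
     L  L  W  W  W  W  W  W  W  L  L  W  W  W  W
Position 14 is W, so the first player wins.

First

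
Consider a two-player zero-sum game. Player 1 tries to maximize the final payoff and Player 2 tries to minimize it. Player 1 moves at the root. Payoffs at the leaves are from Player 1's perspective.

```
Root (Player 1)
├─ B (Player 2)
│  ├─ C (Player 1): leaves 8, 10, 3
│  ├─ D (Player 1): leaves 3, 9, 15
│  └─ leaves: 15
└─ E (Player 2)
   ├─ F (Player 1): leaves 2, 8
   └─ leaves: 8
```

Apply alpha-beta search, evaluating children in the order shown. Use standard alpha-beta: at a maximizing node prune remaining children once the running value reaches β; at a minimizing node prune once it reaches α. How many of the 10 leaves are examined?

9

C [α=-∞,β=+∞]: v=10
D [α=-∞,β=10]: v=15
B [α=-∞,β=+∞]: v=10
F [α=10,β=+∞]: v=8
E [α=10,β=+∞]: v=8 after child 1 ≤ α → α-cutoff, skip 1
Root [α=-∞,β=+∞]: v=10
Leaves evaluated: 9 of 10.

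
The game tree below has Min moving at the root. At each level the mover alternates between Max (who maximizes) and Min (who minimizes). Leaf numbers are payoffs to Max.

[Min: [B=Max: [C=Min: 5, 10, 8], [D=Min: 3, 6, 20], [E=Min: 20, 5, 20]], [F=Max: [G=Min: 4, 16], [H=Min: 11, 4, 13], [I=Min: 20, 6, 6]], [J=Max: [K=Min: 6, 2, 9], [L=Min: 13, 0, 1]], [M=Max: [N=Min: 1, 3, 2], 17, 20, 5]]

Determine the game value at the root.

2

C (Min): min(5, 10, 8) = 5
D (Min): min(3, 6, 20) = 3
E (Min): min(20, 5, 20) = 5
B (Max): max(5, 3, 5) = 5
G (Min): min(4, 16) = 4
H (Min): min(11, 4, 13) = 4
I (Min): min(20, 6, 6) = 6
F (Max): max(4, 4, 6) = 6
K (Min): min(6, 2, 9) = 2
L (Min): min(13, 0, 1) = 0
J (Max): max(2, 0) = 2
N (Min): min(1, 3, 2) = 1
M (Max): max(1, 17, 20, 5) = 20
Root (Min): min(5, 6, 2, 20) = 2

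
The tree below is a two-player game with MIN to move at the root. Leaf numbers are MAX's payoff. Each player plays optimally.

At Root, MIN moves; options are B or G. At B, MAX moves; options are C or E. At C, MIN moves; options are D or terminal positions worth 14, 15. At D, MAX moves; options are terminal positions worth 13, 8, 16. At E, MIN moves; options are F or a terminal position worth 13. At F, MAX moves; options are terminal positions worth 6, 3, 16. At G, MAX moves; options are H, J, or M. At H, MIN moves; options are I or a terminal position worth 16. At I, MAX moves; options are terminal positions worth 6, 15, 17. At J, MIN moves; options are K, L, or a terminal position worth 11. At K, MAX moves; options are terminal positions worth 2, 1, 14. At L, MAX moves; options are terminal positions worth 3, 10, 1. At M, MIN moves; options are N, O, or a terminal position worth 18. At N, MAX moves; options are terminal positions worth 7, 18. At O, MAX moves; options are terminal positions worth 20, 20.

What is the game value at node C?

D: max(13, 8, 16) = 16
C: min(16, 14, 15) = 14

14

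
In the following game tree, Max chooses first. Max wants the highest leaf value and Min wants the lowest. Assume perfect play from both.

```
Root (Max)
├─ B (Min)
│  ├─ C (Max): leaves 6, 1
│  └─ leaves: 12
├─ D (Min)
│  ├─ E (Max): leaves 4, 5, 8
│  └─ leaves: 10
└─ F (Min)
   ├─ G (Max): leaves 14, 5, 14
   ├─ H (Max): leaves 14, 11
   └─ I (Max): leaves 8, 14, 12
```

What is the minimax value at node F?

G: max(14, 5, 14) = 14
H: max(14, 11) = 14
I: max(8, 14, 12) = 14
F: min(14, 14, 14) = 14

14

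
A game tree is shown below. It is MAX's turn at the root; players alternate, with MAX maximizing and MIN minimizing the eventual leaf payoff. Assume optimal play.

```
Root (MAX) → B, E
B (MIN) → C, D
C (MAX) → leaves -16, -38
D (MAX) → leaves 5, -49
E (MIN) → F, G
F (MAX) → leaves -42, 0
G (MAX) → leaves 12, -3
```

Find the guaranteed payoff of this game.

0

C (MAX): max(-16, -38) = -16
D (MAX): max(5, -49) = 5
B (MIN): min(-16, 5) = -16
F (MAX): max(-42, 0) = 0
G (MAX): max(12, -3) = 12
E (MIN): min(0, 12) = 0
Root (MAX): max(-16, 0) = 0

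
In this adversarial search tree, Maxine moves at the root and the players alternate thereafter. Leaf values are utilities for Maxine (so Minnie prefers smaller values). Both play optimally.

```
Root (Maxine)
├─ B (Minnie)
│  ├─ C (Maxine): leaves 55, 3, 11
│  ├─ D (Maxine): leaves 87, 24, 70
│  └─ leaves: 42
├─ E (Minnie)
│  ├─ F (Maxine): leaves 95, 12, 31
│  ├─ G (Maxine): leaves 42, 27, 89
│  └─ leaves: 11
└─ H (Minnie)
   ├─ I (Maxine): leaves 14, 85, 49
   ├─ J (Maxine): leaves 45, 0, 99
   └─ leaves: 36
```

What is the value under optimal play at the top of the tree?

C (Maxine): max(55, 3, 11) = 55
D (Maxine): max(87, 24, 70) = 87
B (Minnie): min(55, 87, 42) = 42
F (Maxine): max(95, 12, 31) = 95
G (Maxine): max(42, 27, 89) = 89
E (Minnie): min(95, 89, 11) = 11
I (Maxine): max(14, 85, 49) = 85
J (Maxine): max(45, 0, 99) = 99
H (Minnie): min(85, 99, 36) = 36
Root (Maxine): max(42, 11, 36) = 42

42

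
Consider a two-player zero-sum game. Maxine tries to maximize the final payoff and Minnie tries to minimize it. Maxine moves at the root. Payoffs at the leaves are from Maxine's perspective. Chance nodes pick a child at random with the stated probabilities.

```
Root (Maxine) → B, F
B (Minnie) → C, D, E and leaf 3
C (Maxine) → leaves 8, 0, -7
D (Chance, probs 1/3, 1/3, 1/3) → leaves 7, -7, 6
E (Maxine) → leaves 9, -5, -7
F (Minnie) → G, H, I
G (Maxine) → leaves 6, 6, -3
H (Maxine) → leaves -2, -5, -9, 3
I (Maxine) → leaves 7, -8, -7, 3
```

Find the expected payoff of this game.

3

C (Maxine): max(8, 0, -7) = 8
D (Chance): 1/3·7 + 1/3·-7 + 1/3·6 = 2
E (Maxine): max(9, -5, -7) = 9
B (Minnie): min(8, 2, 9, 3) = 2
G (Maxine): max(6, 6, -3) = 6
H (Maxine): max(-2, -5, -9, 3) = 3
I (Maxine): max(7, -8, -7, 3) = 7
F (Minnie): min(6, 3, 7) = 3
Root (Maxine): max(2, 3) = 3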